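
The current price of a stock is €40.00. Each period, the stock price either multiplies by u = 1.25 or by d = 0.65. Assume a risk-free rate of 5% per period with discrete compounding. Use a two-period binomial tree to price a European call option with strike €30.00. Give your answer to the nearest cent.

Risk-neutral probability p = (1 + 0.05 − 0.65)/(1.25 − 0.65) = 0.4000/0.6000 = 0.6667
Terminal stock prices: S_uu = 62.5, S_ud = 32.5, S_dd = 16.9
Terminal payoffs (S − K): max(32.5, 0) = 32.5, max(2.5, 0) = 2.5, max(-13.1, 0) = 0
Node u (S = 50): V_u = 1/1.05·[0.6667·32.5000 + 0.3333·2.5000] = 21.4286
Node d (S = 26): V_d = 1/1.05·[0.6667·2.5000 + 0.3333·0.0000] = 1.5873
Node 0 (S = 40): V_0 = 1/1.05·[0.6667·21.4286 + 0.3333·1.5873] = 14.1093

€14.11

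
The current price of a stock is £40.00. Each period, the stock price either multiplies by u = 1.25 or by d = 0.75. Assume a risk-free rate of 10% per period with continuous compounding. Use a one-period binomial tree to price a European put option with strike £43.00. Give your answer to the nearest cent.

£3.41

Risk-neutral probability p = (e^0.1 − 0.75)/(1.25 − 0.75) = 0.3552/0.5000 = 0.7103
Terminal stock prices: S_u = 50, S_d = 30
Terminal payoffs (K − S): max(-7, 0) = 0, max(13, 0) = 13
Node 0 (S = 40): V_0 = e^(−0.1)·[0.7103·0.0000 + 0.2897·13.0000] = 3.4072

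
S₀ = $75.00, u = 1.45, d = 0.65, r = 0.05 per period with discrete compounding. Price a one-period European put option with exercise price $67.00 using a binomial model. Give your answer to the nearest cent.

$8.69

Risk-neutral probability p = (1 + 0.05 − 0.65)/(1.45 − 0.65) = 0.4000/0.8000 = 0.5000
Terminal stock prices: S_u = 108.8, S_d = 48.75
Terminal payoffs (K − S): max(-41.75, 0) = 0, max(18.25, 0) = 18.25
Node 0 (S = 75): V_0 = 1/1.05·[0.5000·0.0000 + 0.5000·18.2500] = 8.6905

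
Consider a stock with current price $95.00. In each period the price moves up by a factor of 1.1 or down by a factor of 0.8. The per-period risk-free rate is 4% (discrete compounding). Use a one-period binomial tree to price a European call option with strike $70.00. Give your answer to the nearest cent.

$27.69

Risk-neutral probability p = (1 + 0.04 − 0.8)/(1.1 − 0.8) = 0.2400/0.3000 = 0.8000
Terminal stock prices: S_u = 104.5, S_d = 76
Terminal payoffs (S − K): max(34.5, 0) = 34.5, max(6, 0) = 6
Node 0 (S = 95): V_0 = 1/1.04·[0.8000·34.5000 + 0.2000·6.0000] = 27.6923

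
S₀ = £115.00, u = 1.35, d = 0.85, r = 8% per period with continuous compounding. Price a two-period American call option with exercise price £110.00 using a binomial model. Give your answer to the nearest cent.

£27.79

Risk-neutral probability p = (e^0.08 − 0.85)/(1.35 − 0.85) = 0.2333/0.5000 = 0.4666
Terminal stock prices: S_uu = 209.6, S_ud = 132, S_dd = 83.09
Terminal payoffs (S − K): max(99.59, 0) = 99.59, max(21.96, 0) = 21.96, max(-26.91, 0) = 0
Node u (S = 155.2): continuation = e^(−0.08)·[0.4666·99.5875 + 0.5334·21.9625] = 53.7072; exercise value = 45.2500 ≤ continuation, so V_u = 53.7072
Node d (S = 97.75): continuation = e^(−0.08)·[0.4666·21.9625 + 0.5334·0.0000] = 9.4593; exercise value = 0.0000 ≤ continuation, so V_d = 9.4593
Node 0 (S = 115): continuation = e^(−0.08)·[0.4666·53.7072 + 0.5334·9.4593] = 27.7897; exercise value = 5.0000 ≤ continuation, so V_0 = 27.7897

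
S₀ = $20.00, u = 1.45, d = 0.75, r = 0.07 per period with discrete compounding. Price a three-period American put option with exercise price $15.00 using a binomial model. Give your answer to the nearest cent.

Risk-neutral probability p = (1 + 0.07 − 0.75)/(1.45 − 0.75) = 0.3200/0.7000 = 0.4571
Terminal stock prices: S_uuu = 60.97, S_uud = 31.54, S_udd = 16.31, S_ddd = 8.438
Terminal payoffs (K − S): max(-45.97, 0) = 0, max(-16.54, 0) = 0, max(-1.312, 0) = 0, max(6.562, 0) = 6.562
Node uu (S = 42.05): continuation = 1/1.07·[0.4571·0.0000 + 0.5429·0.0000] = 0.0000; exercise value = 0.0000 ≤ continuation, so V_uu = 0.0000
Node ud (S = 21.75): continuation = 1/1.07·[0.4571·0.0000 + 0.5429·0.0000] = 0.0000; exercise value = 0.0000 ≤ continuation, so V_ud = 0.0000
Node dd (S = 11.25): continuation = 1/1.07·[0.4571·0.0000 + 0.5429·6.5625] = 3.3294; exercise value = 3.7500 > continuation, so V_dd = 3.7500 (exercise)
Node u (S = 29): continuation = 1/1.07·[0.4571·0.0000 + 0.5429·0.0000] = 0.0000; exercise value = 0.0000 ≤ continuation, so V_u = 0.0000
Node d (S = 15): continuation = 1/1.07·[0.4571·0.0000 + 0.5429·3.7500] = 1.9025; exercise value = 0.0000 ≤ continuation, so V_d = 1.9025
Node 0 (S = 20): continuation = 1/1.07·[0.4571·0.0000 + 0.5429·1.9025] = 0.9652; exercise value = 0.0000 ≤ continuation, so V_0 = 0.9652

$0.97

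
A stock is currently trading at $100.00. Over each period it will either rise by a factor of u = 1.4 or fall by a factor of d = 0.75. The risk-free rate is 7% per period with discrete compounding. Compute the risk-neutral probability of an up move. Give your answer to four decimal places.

Risk-neutral probability p = (1 + 0.07 − 0.75)/(1.4 − 0.75) = 0.3200/0.6500 = 0.4923

p = 0.4923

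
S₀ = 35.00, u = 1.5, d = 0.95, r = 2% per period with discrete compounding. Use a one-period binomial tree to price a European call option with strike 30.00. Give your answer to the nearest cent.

5.59

Risk-neutral probability p = (1 + 0.02 − 0.95)/(1.5 − 0.95) = 0.0700/0.5500 = 0.1273
Terminal stock prices: S_u = 52.5, S_d = 33.25
Terminal payoffs (S − K): max(22.5, 0) = 22.5, max(3.25, 0) = 3.25
Node 0 (S = 35): V_0 = 1/1.02·[0.1273·22.5000 + 0.8727·3.2500] = 5.5882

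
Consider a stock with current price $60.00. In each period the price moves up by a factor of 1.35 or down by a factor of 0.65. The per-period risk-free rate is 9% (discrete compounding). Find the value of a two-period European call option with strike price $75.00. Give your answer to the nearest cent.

Risk-neutral probability p = (1 + 0.09 − 0.65)/(1.35 − 0.65) = 0.4400/0.7000 = 0.6286
Terminal stock prices: S_uu = 109.4, S_ud = 52.65, S_dd = 25.35
Terminal payoffs (S − K): max(34.35, 0) = 34.35, max(-22.35, 0) = 0, max(-49.65, 0) = 0
Node u (S = 81): V_u = 1/1.09·[0.6286·34.3500 + 0.3714·0.0000] = 19.8087
Node d (S = 39): V_d = 1/1.09·[0.6286·0.0000 + 0.3714·0.0000] = 0.0000
Node 0 (S = 60): V_0 = 1/1.09·[0.6286·19.8087 + 0.3714·0.0000] = 11.4231

$11.42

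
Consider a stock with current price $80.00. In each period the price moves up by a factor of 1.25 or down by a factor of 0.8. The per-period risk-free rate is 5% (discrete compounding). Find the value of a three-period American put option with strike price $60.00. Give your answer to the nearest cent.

Risk-neutral probability p = (1 + 0.05 − 0.8)/(1.25 − 0.8) = 0.2500/0.4500 = 0.5556
Terminal stock prices: S_uuu = 156.2, S_uud = 100, S_udd = 64, S_ddd = 40.96
Terminal payoffs (K − S): max(-96.25, 0) = 0, max(-40, 0) = 0, max(-4, 0) = 0, max(19.04, 0) = 19.04
Node uu (S = 125): continuation = 1/1.05·[0.5556·0.0000 + 0.4444·0.0000] = 0.0000; exercise value = 0.0000 ≤ continuation, so V_uu = 0.0000
Node ud (S = 80): continuation = 1/1.05·[0.5556·0.0000 + 0.4444·0.0000] = 0.0000; exercise value = 0.0000 ≤ continuation, so V_ud = 0.0000
Node dd (S = 51.2): continuation = 1/1.05·[0.5556·0.0000 + 0.4444·19.0400] = 8.0593; exercise value = 8.8000 > continuation, so V_dd = 8.8000 (exercise)
Node u (S = 100): continuation = 1/1.05·[0.5556·0.0000 + 0.4444·0.0000] = 0.0000; exercise value = 0.0000 ≤ continuation, so V_u = 0.0000
Node d (S = 64): continuation = 1/1.05·[0.5556·0.0000 + 0.4444·8.8000] = 3.7249; exercise value = 0.0000 ≤ continuation, so V_d = 3.7249
Node 0 (S = 80): continuation = 1/1.05·[0.5556·0.0000 + 0.4444·3.7249] = 1.5767; exercise value = 0.0000 ≤ continuation, so V_0 = 1.5767

$1.58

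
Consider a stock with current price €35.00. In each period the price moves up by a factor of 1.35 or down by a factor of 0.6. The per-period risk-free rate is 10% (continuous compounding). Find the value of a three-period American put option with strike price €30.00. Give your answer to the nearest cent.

Risk-neutral probability p = (e^0.1 − 0.6)/(1.35 − 0.6) = 0.5052/0.7500 = 0.6736
Terminal stock prices: S_uuu = 86.11, S_uud = 38.27, S_udd = 17.01, S_ddd = 7.56
Terminal payoffs (K − S): max(-56.11, 0) = 0, max(-8.273, 0) = 0, max(12.99, 0) = 12.99, max(22.44, 0) = 22.44
Node uu (S = 63.79): continuation = e^(−0.1)·[0.6736·0.0000 + 0.3264·0.0000] = 0.0000; exercise value = 0.0000 ≤ continuation, so V_uu = 0.0000
Node ud (S = 28.35): continuation = e^(−0.1)·[0.6736·0.0000 + 0.3264·12.9900] = 3.8369; exercise value = 1.6500 ≤ continuation, so V_ud = 3.8369
Node dd (S = 12.6): continuation = e^(−0.1)·[0.6736·12.9900 + 0.3264·22.4400] = 14.5451; exercise value = 17.4000 > continuation, so V_dd = 17.4000 (exercise)
Node u (S = 47.25): continuation = e^(−0.1)·[0.6736·0.0000 + 0.3264·3.8369] = 1.1333; exercise value = 0.0000 ≤ continuation, so V_u = 1.1333
Node d (S = 21): continuation = e^(−0.1)·[0.6736·3.8369 + 0.3264·17.4000] = 7.4780; exercise value = 9.0000 > continuation, so V_d = 9.0000 (exercise)
Node 0 (S = 35): continuation = e^(−0.1)·[0.6736·1.1333 + 0.3264·9.0000] = 3.3491; exercise value = 0.0000 ≤ continuation, so V_0 = 3.3491

€3.35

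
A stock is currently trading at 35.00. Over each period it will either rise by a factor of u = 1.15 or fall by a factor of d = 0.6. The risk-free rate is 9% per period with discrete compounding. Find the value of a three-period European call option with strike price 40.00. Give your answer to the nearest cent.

Risk-neutral probability p = (1 + 0.09 − 0.6)/(1.15 − 0.6) = 0.4900/0.5500 = 0.8909
Terminal stock prices: S_uuu = 53.23, S_uud = 27.77, S_udd = 14.49, S_ddd = 7.56
Terminal payoffs (S − K): max(13.23, 0) = 13.23, max(-12.23, 0) = 0, max(-25.51, 0) = 0, max(-32.44, 0) = 0
Node uu (S = 46.29): V_uu = 1/1.09·[0.8909·13.2306 + 0.1091·0.0000] = 10.8140
Node ud (S = 24.15): V_ud = 1/1.09·[0.8909·0.0000 + 0.1091·0.0000] = 0.0000
Node dd (S = 12.6): V_dd = 1/1.09·[0.8909·0.0000 + 0.1091·0.0000] = 0.0000
Node u (S = 40.25): V_u = 1/1.09·[0.8909·10.8140 + 0.1091·0.0000] = 8.8388
Node d (S = 21): V_d = 1/1.09·[0.8909·0.0000 + 0.1091·0.0000] = 0.0000
Node 0 (S = 35): V_0 = 1/1.09·[0.8909·8.8388 + 0.1091·0.0000] = 7.2244

7.22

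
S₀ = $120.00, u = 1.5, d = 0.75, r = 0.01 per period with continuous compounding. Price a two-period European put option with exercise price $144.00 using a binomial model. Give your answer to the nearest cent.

$36.00

Risk-neutral probability p = (e^0.01 − 0.75)/(1.5 − 0.75) = 0.2601/0.7500 = 0.3467
Terminal stock prices: S_uu = 270, S_ud = 135, S_dd = 67.5
Terminal payoffs (K − S): max(-126, 0) = 0, max(9, 0) = 9, max(76.5, 0) = 76.5
Node u (S = 180): V_u = e^(−0.01)·[0.3467·0.0000 + 0.6533·9.0000] = 5.8209
Node d (S = 90): V_d = e^(−0.01)·[0.3467·9.0000 + 0.6533·76.5000] = 52.5672
Node 0 (S = 120): V_0 = e^(−0.01)·[0.3467·5.8209 + 0.6533·52.5672] = 35.9969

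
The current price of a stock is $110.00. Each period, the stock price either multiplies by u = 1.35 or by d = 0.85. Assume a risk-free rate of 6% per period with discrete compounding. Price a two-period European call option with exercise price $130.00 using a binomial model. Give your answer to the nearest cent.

Risk-neutral probability p = (1 + 0.06 − 0.85)/(1.35 − 0.85) = 0.2100/0.5000 = 0.4200
Terminal stock prices: S_uu = 200.5, S_ud = 126.2, S_dd = 79.47
Terminal payoffs (S − K): max(70.48, 0) = 70.48, max(-3.775, 0) = 0, max(-50.53, 0) = 0
Node u (S = 148.5): V_u = 1/1.06·[0.4200·70.4750 + 0.5800·0.0000] = 27.9241
Node d (S = 93.5): V_d = 1/1.06·[0.4200·0.0000 + 0.5800·0.0000] = 0.0000
Node 0 (S = 110): V_0 = 1/1.06·[0.4200·27.9241 + 0.5800·0.0000] = 11.0642

$11.06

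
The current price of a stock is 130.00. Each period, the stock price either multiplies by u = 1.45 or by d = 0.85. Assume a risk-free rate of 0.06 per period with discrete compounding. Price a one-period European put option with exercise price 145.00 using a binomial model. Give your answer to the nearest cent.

Risk-neutral probability p = (1 + 0.06 − 0.85)/(1.45 − 0.85) = 0.2100/0.6000 = 0.3500
Terminal stock prices: S_u = 188.5, S_d = 110.5
Terminal payoffs (K − S): max(-43.5, 0) = 0, max(34.5, 0) = 34.5
Node 0 (S = 130): V_0 = 1/1.06·[0.3500·0.0000 + 0.6500·34.5000] = 21.1557

21.16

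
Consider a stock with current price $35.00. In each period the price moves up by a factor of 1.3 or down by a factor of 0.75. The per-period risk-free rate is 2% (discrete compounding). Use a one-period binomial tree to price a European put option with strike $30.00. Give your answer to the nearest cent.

Risk-neutral probability p = (1 + 0.02 − 0.75)/(1.3 − 0.75) = 0.2700/0.5500 = 0.4909
Terminal stock prices: S_u = 45.5, S_d = 26.25
Terminal payoffs (K − S): max(-15.5, 0) = 0, max(3.75, 0) = 3.75
Node 0 (S = 35): V_0 = 1/1.02·[0.4909·0.0000 + 0.5091·3.7500] = 1.8717

$1.87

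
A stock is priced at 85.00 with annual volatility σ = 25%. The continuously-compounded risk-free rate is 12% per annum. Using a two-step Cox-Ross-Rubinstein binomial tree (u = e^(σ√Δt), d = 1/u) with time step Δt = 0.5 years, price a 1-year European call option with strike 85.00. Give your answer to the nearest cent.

12.69

CRR parameters: u = e^(σ√Δt) = e^(0.25·√0.5) = 1.1934, d = 1/u = 0.8380
Per-period rate: rΔt = 0.12·0.5 = 0.06, so R = e^0.06 = 1.0618
Risk-neutral probability p = (e^0.06 − 0.8380)/(1.1934 − 0.8380) = 0.2239/0.3554 = 0.6299
Terminal stock prices: S_uu = 121.1, S_ud = 85, S_dd = 59.69
Terminal payoffs (S − K): max(36.05, 0) = 36.05, max(0, 0) = 0, max(-25.31, 0) = 0
Node u (S = 101.4): V_u = e^(−0.06)·[0.6299·36.0501 + 0.3701·0.0000] = 21.3860
Node d (S = 71.23): V_d = e^(−0.06)·[0.6299·0.0000 + 0.3701·0.0000] = 0.0000
Node 0 (S = 85): V_0 = e^(−0.06)·[0.6299·21.3860 + 0.3701·0.0000] = 12.6868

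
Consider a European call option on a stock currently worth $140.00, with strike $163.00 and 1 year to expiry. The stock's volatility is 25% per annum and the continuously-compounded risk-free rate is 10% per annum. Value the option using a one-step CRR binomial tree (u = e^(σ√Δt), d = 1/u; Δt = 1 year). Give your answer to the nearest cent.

CRR parameters: u = e^(σ√Δt) = e^(0.25·√1) = 1.2840, d = 1/u = 0.7788
Per-period rate: rΔt = 0.1·1 = 0.1, so R = e^0.1 = 1.1052
Risk-neutral probability p = (e^0.1 − 0.7788)/(1.2840 − 0.7788) = 0.3264/0.5052 = 0.6460
Terminal stock prices: S_u = 179.8, S_d = 109
Terminal payoffs (S − K): max(16.76, 0) = 16.76, max(-53.97, 0) = 0
Node 0 (S = 140): V_0 = e^(−0.1)·[0.6460·16.7636 + 0.3540·0.0000] = 9.7986

$9.80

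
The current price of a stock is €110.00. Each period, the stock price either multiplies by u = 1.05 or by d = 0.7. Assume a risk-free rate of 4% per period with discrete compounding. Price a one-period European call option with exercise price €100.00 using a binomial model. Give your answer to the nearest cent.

€14.48

Risk-neutral probability p = (1 + 0.04 − 0.7)/(1.05 − 0.7) = 0.3400/0.3500 = 0.9714
Terminal stock prices: S_u = 115.5, S_d = 77
Terminal payoffs (S − K): max(15.5, 0) = 15.5, max(-23, 0) = 0
Node 0 (S = 110): V_0 = 1/1.04·[0.9714·15.5000 + 0.0286·0.0000] = 14.4780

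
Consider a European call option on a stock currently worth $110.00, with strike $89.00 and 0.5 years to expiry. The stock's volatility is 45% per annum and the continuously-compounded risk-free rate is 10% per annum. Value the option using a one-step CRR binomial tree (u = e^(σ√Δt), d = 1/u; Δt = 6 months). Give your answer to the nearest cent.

CRR parameters: u = e^(σ√Δt) = e^(0.45·√0.5) = 1.3746, d = 1/u = 0.7275
Per-period rate: rΔt = 0.1·0.5 = 0.05, so R = e^0.05 = 1.0513
Risk-neutral probability p = (e^0.05 − 0.7275)/(1.3746 − 0.7275) = 0.3238/0.6472 = 0.5003
Terminal stock prices: S_u = 151.2, S_d = 80.02
Terminal payoffs (S − K): max(62.21, 0) = 62.21, max(-8.98, 0) = 0
Node 0 (S = 110): V_0 = e^(−0.05)·[0.5003·62.2113 + 0.4997·0.0000] = 29.6085

$29.61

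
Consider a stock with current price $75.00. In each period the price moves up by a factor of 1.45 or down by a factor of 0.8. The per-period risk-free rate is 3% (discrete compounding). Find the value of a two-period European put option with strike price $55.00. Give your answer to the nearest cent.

Risk-neutral probability p = (1 + 0.03 − 0.8)/(1.45 − 0.8) = 0.2300/0.6500 = 0.3538
Terminal stock prices: S_uu = 157.7, S_ud = 87, S_dd = 48
Terminal payoffs (K − S): max(-102.7, 0) = 0, max(-32, 0) = 0, max(7, 0) = 7
Node u (S = 108.8): V_u = 1/1.03·[0.3538·0.0000 + 0.6462·0.0000] = 0.0000
Node d (S = 60): V_d = 1/1.03·[0.3538·0.0000 + 0.6462·7.0000] = 4.3913
Node 0 (S = 75): V_0 = 1/1.03·[0.3538·0.0000 + 0.6462·4.3913] = 2.7548

$2.75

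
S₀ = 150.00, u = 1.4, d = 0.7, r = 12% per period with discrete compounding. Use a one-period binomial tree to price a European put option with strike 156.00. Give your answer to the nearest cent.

18.21

Risk-neutral probability p = (1 + 0.12 − 0.7)/(1.4 − 0.7) = 0.4200/0.7000 = 0.6000
Terminal stock prices: S_u = 210, S_d = 105
Terminal payoffs (K − S): max(-54, 0) = 0, max(51, 0) = 51
Node 0 (S = 150): V_0 = 1/1.12·[0.6000·0.0000 + 0.4000·51.0000] = 18.2143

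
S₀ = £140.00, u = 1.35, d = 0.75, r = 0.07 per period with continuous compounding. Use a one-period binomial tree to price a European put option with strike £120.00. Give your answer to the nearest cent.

Risk-neutral probability p = (e^0.07 − 0.75)/(1.35 − 0.75) = 0.3225/0.6000 = 0.5375
Terminal stock prices: S_u = 189, S_d = 105
Terminal payoffs (K − S): max(-69, 0) = 0, max(15, 0) = 15
Node 0 (S = 140): V_0 = e^(−0.07)·[0.5375·0.0000 + 0.4625·15.0000] = 6.4683

£6.47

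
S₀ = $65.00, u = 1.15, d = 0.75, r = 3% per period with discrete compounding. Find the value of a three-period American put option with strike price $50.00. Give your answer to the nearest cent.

$2.06

Risk-neutral probability p = (1 + 0.03 − 0.75)/(1.15 − 0.75) = 0.2800/0.4000 = 0.7000
Terminal stock prices: S_uuu = 98.86, S_uud = 64.47, S_udd = 42.05, S_ddd = 27.42
Terminal payoffs (K − S): max(-48.86, 0) = 0, max(-14.47, 0) = 0, max(7.953, 0) = 7.953, max(22.58, 0) = 22.58
Node uu (S = 85.96): continuation = 1/1.03·[0.7000·0.0000 + 0.3000·0.0000] = 0.0000; exercise value = 0.0000 ≤ continuation, so V_uu = 0.0000
Node ud (S = 56.06): continuation = 1/1.03·[0.7000·0.0000 + 0.3000·7.9531] = 2.3164; exercise value = 0.0000 ≤ continuation, so V_ud = 2.3164
Node dd (S = 36.56): continuation = 1/1.03·[0.7000·7.9531 + 0.3000·22.5781] = 11.9812; exercise value = 13.4375 > continuation, so V_dd = 13.4375 (exercise)
Node u (S = 74.75): continuation = 1/1.03·[0.7000·0.0000 + 0.3000·2.3164] = 0.6747; exercise value = 0.0000 ≤ continuation, so V_u = 0.6747
Node d (S = 48.75): continuation = 1/1.03·[0.7000·2.3164 + 0.3000·13.4375] = 5.4881; exercise value = 1.2500 ≤ continuation, so V_d = 5.4881
Node 0 (S = 65): continuation = 1/1.03·[0.7000·0.6747 + 0.3000·5.4881] = 2.0570; exercise value = 0.0000 ≤ continuation, so V_0 = 2.0570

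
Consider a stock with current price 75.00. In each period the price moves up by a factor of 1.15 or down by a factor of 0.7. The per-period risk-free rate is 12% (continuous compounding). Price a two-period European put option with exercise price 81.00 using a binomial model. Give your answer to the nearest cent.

1.63

Risk-neutral probability p = (e^0.12 − 0.7)/(1.15 − 0.7) = 0.4275/0.4500 = 0.9500
Terminal stock prices: S_uu = 99.19, S_ud = 60.37, S_dd = 36.75
Terminal payoffs (K − S): max(-18.19, 0) = 0, max(20.63, 0) = 20.63, max(44.25, 0) = 44.25
Node u (S = 86.25): V_u = e^(−0.12)·[0.9500·0.0000 + 0.0500·20.6250] = 0.9148
Node d (S = 52.5): V_d = e^(−0.12)·[0.9500·20.6250 + 0.0500·44.2500] = 19.3406
Node 0 (S = 75): V_0 = e^(−0.12)·[0.9500·0.9148 + 0.0500·19.3406] = 1.6285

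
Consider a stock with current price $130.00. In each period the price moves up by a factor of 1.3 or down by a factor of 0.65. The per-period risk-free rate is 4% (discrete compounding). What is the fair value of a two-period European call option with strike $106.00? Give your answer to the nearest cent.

$39.55

Risk-neutral probability p = (1 + 0.04 − 0.65)/(1.3 − 0.65) = 0.3900/0.6500 = 0.6000
Terminal stock prices: S_uu = 219.7, S_ud = 109.9, S_dd = 54.93
Terminal payoffs (S − K): max(113.7, 0) = 113.7, max(3.85, 0) = 3.85, max(-51.07, 0) = 0
Node u (S = 169): V_u = 1/1.04·[0.6000·113.7000 + 0.4000·3.8500] = 67.0769
Node d (S = 84.5): V_d = 1/1.04·[0.6000·3.8500 + 0.4000·0.0000] = 2.2212
Node 0 (S = 130): V_0 = 1/1.04·[0.6000·67.0769 + 0.4000·2.2212] = 39.5525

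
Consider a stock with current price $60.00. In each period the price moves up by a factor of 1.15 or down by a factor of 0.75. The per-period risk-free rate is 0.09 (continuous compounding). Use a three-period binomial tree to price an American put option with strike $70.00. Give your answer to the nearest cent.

Risk-neutral probability p = (e^0.09 − 0.75)/(1.15 − 0.75) = 0.3442/0.4000 = 0.8604
Terminal stock prices: S_uuu = 91.25, S_uud = 59.51, S_udd = 38.81, S_ddd = 25.31
Terminal payoffs (K − S): max(-21.25, 0) = 0, max(10.49, 0) = 10.49, max(31.19, 0) = 31.19, max(44.69, 0) = 44.69
Node uu (S = 79.35): continuation = e^(−0.09)·[0.8604·0.0000 + 0.1396·10.4875] = 1.3377; exercise value = 0.0000 ≤ continuation, so V_uu = 1.3377
Node ud (S = 51.75): continuation = e^(−0.09)·[0.8604·10.4875 + 0.1396·31.1875] = 12.2252; exercise value = 18.2500 > continuation, so V_ud = 18.2500 (exercise)
Node dd (S = 33.75): continuation = e^(−0.09)·[0.8604·31.1875 + 0.1396·44.6875] = 30.2252; exercise value = 36.2500 > continuation, so V_dd = 36.2500 (exercise)
Node u (S = 69): continuation = e^(−0.09)·[0.8604·1.3377 + 0.1396·18.2500] = 3.3798; exercise value = 1.0000 ≤ continuation, so V_u = 3.3798
Node d (S = 45): continuation = e^(−0.09)·[0.8604·18.2500 + 0.1396·36.2500] = 18.9752; exercise value = 25.0000 > continuation, so V_d = 25.0000 (exercise)
Node 0 (S = 60): continuation = e^(−0.09)·[0.8604·3.3798 + 0.1396·25.0000] = 5.8466; exercise value = 10.0000 > continuation, so V_0 = 10.0000 (exercise)

$10.00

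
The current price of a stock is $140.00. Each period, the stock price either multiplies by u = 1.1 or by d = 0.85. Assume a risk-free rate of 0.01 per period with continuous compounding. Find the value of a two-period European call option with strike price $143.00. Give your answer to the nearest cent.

$10.61

Risk-neutral probability p = (e^0.01 − 0.85)/(1.1 − 0.85) = 0.1601/0.2500 = 0.6402
Terminal stock prices: S_uu = 169.4, S_ud = 130.9, S_dd = 101.1
Terminal payoffs (S − K): max(26.4, 0) = 26.4, max(-12.1, 0) = 0, max(-41.85, 0) = 0
Node u (S = 154): V_u = e^(−0.01)·[0.6402·26.4000 + 0.3598·0.0000] = 16.7331
Node d (S = 119): V_d = e^(−0.01)·[0.6402·0.0000 + 0.3598·0.0000] = 0.0000
Node 0 (S = 140): V_0 = e^(−0.01)·[0.6402·16.7331 + 0.3598·0.0000] = 10.6060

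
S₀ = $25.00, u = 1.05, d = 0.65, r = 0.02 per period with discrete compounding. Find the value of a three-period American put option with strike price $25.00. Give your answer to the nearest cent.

Risk-neutral probability p = (1 + 0.02 − 0.65)/(1.05 − 0.65) = 0.3700/0.4000 = 0.9250
Terminal stock prices: S_uuu = 28.94, S_uud = 17.92, S_udd = 11.09, S_ddd = 6.866
Terminal payoffs (K − S): max(-3.941, 0) = 0, max(7.084, 0) = 7.084, max(13.91, 0) = 13.91, max(18.13, 0) = 18.13
Node uu (S = 27.56): continuation = 1/1.02·[0.9250·0.0000 + 0.0750·7.0844] = 0.5209; exercise value = 0.0000 ≤ continuation, so V_uu = 0.5209
Node ud (S = 17.06): continuation = 1/1.02·[0.9250·7.0844 + 0.0750·13.9094] = 7.4473; exercise value = 7.9375 > continuation, so V_ud = 7.9375 (exercise)
Node dd (S = 10.56): continuation = 1/1.02·[0.9250·13.9094 + 0.0750·18.1344] = 13.9473; exercise value = 14.4375 > continuation, so V_dd = 14.4375 (exercise)
Node u (S = 26.25): continuation = 1/1.02·[0.9250·0.5209 + 0.0750·7.9375] = 1.0560; exercise value = 0.0000 ≤ continuation, so V_u = 1.0560
Node d (S = 16.25): continuation = 1/1.02·[0.9250·7.9375 + 0.0750·14.4375] = 8.2598; exercise value = 8.7500 > continuation, so V_d = 8.7500 (exercise)
Node 0 (S = 25): continuation = 1/1.02·[0.9250·1.0560 + 0.0750·8.7500] = 1.6011; exercise value = 0.0000 ≤ continuation, so V_0 = 1.6011

$1.60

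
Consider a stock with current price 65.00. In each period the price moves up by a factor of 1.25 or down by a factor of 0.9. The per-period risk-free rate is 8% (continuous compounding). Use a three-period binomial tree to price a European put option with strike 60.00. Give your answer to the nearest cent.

1.07

Risk-neutral probability p = (e^0.08 − 0.9)/(1.25 − 0.9) = 0.1833/0.3500 = 0.5237
Terminal stock prices: S_uuu = 127, S_uud = 91.41, S_udd = 65.81, S_ddd = 47.39
Terminal payoffs (K − S): max(-66.95, 0) = 0, max(-31.41, 0) = 0, max(-5.812, 0) = 0, max(12.61, 0) = 12.61
Node uu (S = 101.6): V_uu = e^(−0.08)·[0.5237·0.0000 + 0.4763·0.0000] = 0.0000
Node ud (S = 73.12): V_ud = e^(−0.08)·[0.5237·0.0000 + 0.4763·0.0000] = 0.0000
Node dd (S = 52.65): V_dd = e^(−0.08)·[0.5237·0.0000 + 0.4763·12.6150] = 5.5468
Node u (S = 81.25): V_u = e^(−0.08)·[0.5237·0.0000 + 0.4763·0.0000] = 0.0000
Node d (S = 58.5): V_d = e^(−0.08)·[0.5237·0.0000 + 0.4763·5.5468] = 2.4389
Node 0 (S = 65): V_0 = e^(−0.08)·[0.5237·0.0000 + 0.4763·2.4389] = 1.0724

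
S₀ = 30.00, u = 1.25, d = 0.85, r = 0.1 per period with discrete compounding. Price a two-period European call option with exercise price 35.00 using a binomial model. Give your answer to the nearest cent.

Risk-neutral probability p = (1 + 0.1 − 0.85)/(1.25 − 0.85) = 0.2500/0.4000 = 0.6250
Terminal stock prices: S_uu = 46.88, S_ud = 31.88, S_dd = 21.67
Terminal payoffs (S − K): max(11.88, 0) = 11.88, max(-3.125, 0) = 0, max(-13.33, 0) = 0
Node u (S = 37.5): V_u = 1/1.1·[0.6250·11.8750 + 0.3750·0.0000] = 6.7472
Node d (S = 25.5): V_d = 1/1.1·[0.6250·0.0000 + 0.3750·0.0000] = 0.0000
Node 0 (S = 30): V_0 = 1/1.1·[0.6250·6.7472 + 0.3750·0.0000] = 3.8336

3.83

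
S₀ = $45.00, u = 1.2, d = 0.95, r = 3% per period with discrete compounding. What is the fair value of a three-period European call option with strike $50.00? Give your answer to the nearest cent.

$3.04

Risk-neutral probability p = (1 + 0.03 − 0.95)/(1.2 − 0.95) = 0.0800/0.2500 = 0.3200
Terminal stock prices: S_uuu = 77.76, S_uud = 61.56, S_udd = 48.73, S_ddd = 38.58
Terminal payoffs (S − K): max(27.76, 0) = 27.76, max(11.56, 0) = 11.56, max(-1.265, 0) = 0, max(-11.42, 0) = 0
Node uu (S = 64.8): V_uu = 1/1.03·[0.3200·27.7600 + 0.6800·11.5600] = 16.2563
Node ud (S = 51.3): V_ud = 1/1.03·[0.3200·11.5600 + 0.6800·0.0000] = 3.5915
Node dd (S = 40.61): V_dd = 1/1.03·[0.3200·0.0000 + 0.6800·0.0000] = 0.0000
Node u (S = 54): V_u = 1/1.03·[0.3200·16.2563 + 0.6800·3.5915] = 7.4216
Node d (S = 42.75): V_d = 1/1.03·[0.3200·3.5915 + 0.6800·0.0000] = 1.1158
Node 0 (S = 45): V_0 = 1/1.03·[0.3200·7.4216 + 0.6800·1.1158] = 3.0424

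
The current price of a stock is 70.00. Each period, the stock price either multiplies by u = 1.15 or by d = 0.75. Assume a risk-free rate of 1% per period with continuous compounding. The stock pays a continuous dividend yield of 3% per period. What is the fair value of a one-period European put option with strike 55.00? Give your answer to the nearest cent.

1.05

Per-period risk-free factor R = e^0.01 = 1.0101; dividend-adjusted growth = e^(0.01−0.03) = 0.9802.
Risk-neutral probability p = (0.9802 − 0.75)/(1.15 − 0.75) = 0.2302/0.4000 = 0.5755
Terminal stock prices: S_u = 80.5, S_d = 52.5
Terminal payoffs (K − S): max(-25.5, 0) = 0, max(2.5, 0) = 2.5
Node 0 (S = 70): V_0 = e^(−0.01)·[0.5755·0.0000 + 0.4245·2.5000] = 1.0507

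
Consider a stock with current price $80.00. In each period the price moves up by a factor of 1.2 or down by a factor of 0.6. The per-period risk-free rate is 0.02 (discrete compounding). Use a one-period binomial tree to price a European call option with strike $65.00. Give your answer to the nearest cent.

$21.27

Risk-neutral probability p = (1 + 0.02 − 0.6)/(1.2 − 0.6) = 0.4200/0.6000 = 0.7000
Terminal stock prices: S_u = 96, S_d = 48
Terminal payoffs (S − K): max(31, 0) = 31, max(-17, 0) = 0
Node 0 (S = 80): V_0 = 1/1.02·[0.7000·31.0000 + 0.3000·0.0000] = 21.2745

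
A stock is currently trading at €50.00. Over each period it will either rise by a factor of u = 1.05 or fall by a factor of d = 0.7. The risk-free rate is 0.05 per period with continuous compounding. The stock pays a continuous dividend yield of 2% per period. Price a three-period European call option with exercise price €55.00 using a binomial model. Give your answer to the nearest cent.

Per-period risk-free factor R = e^0.05 = 1.0513; dividend-adjusted growth = e^(0.05−0.02) = 1.0305.
Risk-neutral probability p = (1.0305 − 0.7)/(1.05 − 0.7) = 0.3305/0.3500 = 0.9442
Terminal stock prices: S_uuu = 57.88, S_uud = 38.59, S_udd = 25.72, S_ddd = 17.15
Terminal payoffs (S − K): max(2.881, 0) = 2.881, max(-16.41, 0) = 0, max(-29.28, 0) = 0, max(-37.85, 0) = 0
Node uu (S = 55.12): V_uu = e^(−0.05)·[0.9442·2.8813 + 0.0558·0.0000] = 2.5877
Node ud (S = 36.75): V_ud = e^(−0.05)·[0.9442·0.0000 + 0.0558·0.0000] = 0.0000
Node dd (S = 24.5): V_dd = e^(−0.05)·[0.9442·0.0000 + 0.0558·0.0000] = 0.0000
Node u (S = 52.5): V_u = e^(−0.05)·[0.9442·2.5877 + 0.0558·0.0000] = 2.3240
Node d (S = 35): V_d = e^(−0.05)·[0.9442·0.0000 + 0.0558·0.0000] = 0.0000
Node 0 (S = 50): V_0 = e^(−0.05)·[0.9442·2.3240 + 0.0558·0.0000] = 2.0872

€2.09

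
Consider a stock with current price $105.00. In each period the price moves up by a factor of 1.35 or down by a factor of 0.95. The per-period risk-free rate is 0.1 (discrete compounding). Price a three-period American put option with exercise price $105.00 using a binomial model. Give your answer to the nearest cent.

$3.30

Risk-neutral probability p = (1 + 0.1 − 0.95)/(1.35 − 0.95) = 0.1500/0.4000 = 0.3750
Terminal stock prices: S_uuu = 258.3, S_uud = 181.8, S_udd = 127.9, S_ddd = 90.02
Terminal payoffs (K − S): max(-153.3, 0) = 0, max(-76.79, 0) = 0, max(-22.93, 0) = 0, max(14.98, 0) = 14.98
Node uu (S = 191.4): continuation = 1/1.1·[0.3750·0.0000 + 0.6250·0.0000] = 0.0000; exercise value = 0.0000 ≤ continuation, so V_uu = 0.0000
Node ud (S = 134.7): continuation = 1/1.1·[0.3750·0.0000 + 0.6250·0.0000] = 0.0000; exercise value = 0.0000 ≤ continuation, so V_ud = 0.0000
Node dd (S = 94.76): continuation = 1/1.1·[0.3750·0.0000 + 0.6250·14.9756] = 8.5089; exercise value = 10.2375 > continuation, so V_dd = 10.2375 (exercise)
Node u (S = 141.8): continuation = 1/1.1·[0.3750·0.0000 + 0.6250·0.0000] = 0.0000; exercise value = 0.0000 ≤ continuation, so V_u = 0.0000
Node d (S = 99.75): continuation = 1/1.1·[0.3750·0.0000 + 0.6250·10.2375] = 5.8168; exercise value = 5.2500 ≤ continuation, so V_d = 5.8168
Node 0 (S = 105): continuation = 1/1.1·[0.3750·0.0000 + 0.6250·5.8168] = 3.3050; exercise value = 0.0000 ≤ continuation, so V_0 = 3.3050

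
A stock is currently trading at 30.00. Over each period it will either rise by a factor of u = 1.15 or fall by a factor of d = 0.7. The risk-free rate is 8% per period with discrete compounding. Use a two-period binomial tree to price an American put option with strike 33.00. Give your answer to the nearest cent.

Risk-neutral probability p = (1 + 0.08 − 0.7)/(1.15 − 0.7) = 0.3800/0.4500 = 0.8444
Terminal stock prices: S_uu = 39.67, S_ud = 24.15, S_dd = 14.7
Terminal payoffs (K − S): max(-6.675, 0) = 0, max(8.85, 0) = 8.85, max(18.3, 0) = 18.3
Node u (S = 34.5): continuation = 1/1.08·[0.8444·0.0000 + 0.1556·8.8500] = 1.2747; exercise value = 0.0000 ≤ continuation, so V_u = 1.2747
Node d (S = 21): continuation = 1/1.08·[0.8444·8.8500 + 0.1556·18.3000] = 9.5556; exercise value = 12.0000 > continuation, so V_d = 12.0000 (exercise)
Node 0 (S = 30): continuation = 1/1.08·[0.8444·1.2747 + 0.1556·12.0000] = 2.7251; exercise value = 3.0000 > continuation, so V_0 = 3.0000 (exercise)

3.00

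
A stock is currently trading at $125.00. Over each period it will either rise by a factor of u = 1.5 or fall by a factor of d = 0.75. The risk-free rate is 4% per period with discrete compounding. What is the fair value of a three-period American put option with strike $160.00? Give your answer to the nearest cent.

$46.12

Risk-neutral probability p = (1 + 0.04 − 0.75)/(1.5 − 0.75) = 0.2900/0.7500 = 0.3867
Terminal stock prices: S_uuu = 421.9, S_uud = 210.9, S_udd = 105.5, S_ddd = 52.73
Terminal payoffs (K − S): max(-261.9, 0) = 0, max(-50.94, 0) = 0, max(54.53, 0) = 54.53, max(107.3, 0) = 107.3
Node uu (S = 281.2): continuation = 1/1.04·[0.3867·0.0000 + 0.6133·0.0000] = 0.0000; exercise value = 0.0000 ≤ continuation, so V_uu = 0.0000
Node ud (S = 140.6): continuation = 1/1.04·[0.3867·0.0000 + 0.6133·54.5312] = 32.1595; exercise value = 19.3750 ≤ continuation, so V_ud = 32.1595
Node dd (S = 70.31): continuation = 1/1.04·[0.3867·54.5312 + 0.6133·107.2656] = 83.5337; exercise value = 89.6875 > continuation, so V_dd = 89.6875 (exercise)
Node u (S = 187.5): continuation = 1/1.04·[0.3867·0.0000 + 0.6133·32.1595] = 18.9658; exercise value = 0.0000 ≤ continuation, so V_u = 18.9658
Node d (S = 93.75): continuation = 1/1.04·[0.3867·32.1595 + 0.6133·89.6875] = 64.8493; exercise value = 66.2500 > continuation, so V_d = 66.2500 (exercise)
Node 0 (S = 125): continuation = 1/1.04·[0.3867·18.9658 + 0.6133·66.2500] = 46.1219; exercise value = 35.0000 ≤ continuation, so V_0 = 46.1219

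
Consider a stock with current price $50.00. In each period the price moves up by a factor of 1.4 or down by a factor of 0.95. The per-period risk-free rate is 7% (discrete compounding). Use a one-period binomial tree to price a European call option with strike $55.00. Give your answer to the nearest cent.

$3.74

Risk-neutral probability p = (1 + 0.07 − 0.95)/(1.4 − 0.95) = 0.1200/0.4500 = 0.2667
Terminal stock prices: S_u = 70, S_d = 47.5
Terminal payoffs (S − K): max(15, 0) = 15, max(-7.5, 0) = 0
Node 0 (S = 50): V_0 = 1/1.07·[0.2667·15.0000 + 0.7333·0.0000] = 3.7383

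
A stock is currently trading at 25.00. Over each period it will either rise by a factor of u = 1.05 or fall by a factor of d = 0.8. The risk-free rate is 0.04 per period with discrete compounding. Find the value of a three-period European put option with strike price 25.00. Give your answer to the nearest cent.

Risk-neutral probability p = (1 + 0.04 − 0.8)/(1.05 − 0.8) = 0.2400/0.2500 = 0.9600
Terminal stock prices: S_uuu = 28.94, S_uud = 22.05, S_udd = 16.8, S_ddd = 12.8
Terminal payoffs (K − S): max(-3.941, 0) = 0, max(2.95, 0) = 2.95, max(8.2, 0) = 8.2, max(12.2, 0) = 12.2
Node uu (S = 27.56): V_uu = 1/1.04·[0.9600·0.0000 + 0.0400·2.9500] = 0.1135
Node ud (S = 21): V_ud = 1/1.04·[0.9600·2.9500 + 0.0400·8.2000] = 3.0385
Node dd (S = 16): V_dd = 1/1.04·[0.9600·8.2000 + 0.0400·12.2000] = 8.0385
Node u (S = 26.25): V_u = 1/1.04·[0.9600·0.1135 + 0.0400·3.0385] = 0.2216
Node d (S = 20): V_d = 1/1.04·[0.9600·3.0385 + 0.0400·8.0385] = 3.1139
Node 0 (S = 25): V_0 = 1/1.04·[0.9600·0.2216 + 0.0400·3.1139] = 0.3243

0.32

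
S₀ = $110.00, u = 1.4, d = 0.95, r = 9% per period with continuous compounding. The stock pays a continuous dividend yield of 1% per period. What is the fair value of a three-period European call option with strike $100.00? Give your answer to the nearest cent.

$31.93

Per-period risk-free factor R = e^0.09 = 1.0942; dividend-adjusted growth = e^(0.09−0.01) = 1.0833.
Risk-neutral probability p = (1.0833 − 0.95)/(1.4 − 0.95) = 0.1333/0.4500 = 0.2962
Terminal stock prices: S_uuu = 301.8, S_uud = 204.8, S_udd = 139, S_ddd = 94.31
Terminal payoffs (S − K): max(201.8, 0) = 201.8, max(104.8, 0) = 104.8, max(38.98, 0) = 38.98, max(-5.689, 0) = 0
Node uu (S = 215.6): V_uu = e^(−0.09)·[0.2962·201.8400 + 0.7038·104.8200] = 122.0616
Node ud (S = 146.3): V_ud = e^(−0.09)·[0.2962·104.8200 + 0.7038·38.9850] = 53.4512
Node dd (S = 99.27): V_dd = e^(−0.09)·[0.2962·38.9850 + 0.7038·0.0000] = 10.5533
Node u (S = 154): V_u = e^(−0.09)·[0.2962·122.0616 + 0.7038·53.4512] = 67.4236
Node d (S = 104.5): V_d = e^(−0.09)·[0.2962·53.4512 + 0.7038·10.5533] = 21.2574
Node 0 (S = 110): V_0 = e^(−0.09)·[0.2962·67.4236 + 0.7038·21.2574] = 31.9250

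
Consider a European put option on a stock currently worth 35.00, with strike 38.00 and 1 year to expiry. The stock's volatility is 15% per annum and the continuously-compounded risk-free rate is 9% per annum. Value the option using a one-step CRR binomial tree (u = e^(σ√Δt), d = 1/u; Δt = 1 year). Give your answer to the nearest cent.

CRR parameters: u = e^(σ√Δt) = e^(0.15·√1) = 1.1618, d = 1/u = 0.8607
Per-period rate: rΔt = 0.09·1 = 0.09, so R = e^0.09 = 1.0942
Risk-neutral probability p = (e^0.09 − 0.8607)/(1.1618 − 0.8607) = 0.2335/0.3011 = 0.7753
Terminal stock prices: S_u = 40.66, S_d = 30.12
Terminal payoffs (K − S): max(-2.664, 0) = 0, max(7.875, 0) = 7.875
Node 0 (S = 35): V_0 = e^(−0.09)·[0.7753·0.0000 + 0.2247·7.8752] = 1.6172

1.62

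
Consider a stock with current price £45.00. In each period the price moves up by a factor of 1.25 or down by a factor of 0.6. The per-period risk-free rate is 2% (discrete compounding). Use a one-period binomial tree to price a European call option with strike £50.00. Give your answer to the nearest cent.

Risk-neutral probability p = (1 + 0.02 − 0.6)/(1.25 − 0.6) = 0.4200/0.6500 = 0.6462
Terminal stock prices: S_u = 56.25, S_d = 27
Terminal payoffs (S − K): max(6.25, 0) = 6.25, max(-23, 0) = 0
Node 0 (S = 45): V_0 = 1/1.02·[0.6462·6.2500 + 0.3538·0.0000] = 3.9593

£3.96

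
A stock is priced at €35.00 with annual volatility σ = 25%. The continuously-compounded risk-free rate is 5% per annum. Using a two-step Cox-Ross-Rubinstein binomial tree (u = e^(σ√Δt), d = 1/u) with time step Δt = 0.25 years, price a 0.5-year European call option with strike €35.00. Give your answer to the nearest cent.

€2.61

CRR parameters: u = e^(σ√Δt) = e^(0.25·√0.25) = 1.1331, d = 1/u = 0.8825
Per-period rate: rΔt = 0.05·0.25 = 0.0125, so R = e^0.0125 = 1.0126
Risk-neutral probability p = (e^0.0125 − 0.8825)/(1.1331 − 0.8825) = 0.1301/0.2507 = 0.5190
Terminal stock prices: S_uu = 44.94, S_ud = 35, S_dd = 27.26
Terminal payoffs (S − K): max(9.941, 0) = 9.941, max(0, 0) = 0, max(-7.742, 0) = 0
Node u (S = 39.66): V_u = e^(−0.0125)·[0.5190·9.9409 + 0.4810·0.0000] = 5.0950
Node d (S = 30.89): V_d = e^(−0.0125)·[0.5190·0.0000 + 0.4810·0.0000] = 0.0000
Node 0 (S = 35): V_0 = e^(−0.0125)·[0.5190·5.0950 + 0.4810·0.0000] = 2.6113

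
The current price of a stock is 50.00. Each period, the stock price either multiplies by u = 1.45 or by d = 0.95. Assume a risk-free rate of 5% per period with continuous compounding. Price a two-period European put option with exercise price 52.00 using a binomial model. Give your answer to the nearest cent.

Risk-neutral probability p = (e^0.05 − 0.95)/(1.45 − 0.95) = 0.1013/0.5000 = 0.2025
Terminal stock prices: S_uu = 105.1, S_ud = 68.88, S_dd = 45.12
Terminal payoffs (K − S): max(-53.12, 0) = 0, max(-16.88, 0) = 0, max(6.875, 0) = 6.875
Node u (S = 72.5): V_u = e^(−0.05)·[0.2025·0.0000 + 0.7975·0.0000] = 0.0000
Node d (S = 47.5): V_d = e^(−0.05)·[0.2025·0.0000 + 0.7975·6.8750] = 5.2151
Node 0 (S = 50): V_0 = e^(−0.05)·[0.2025·0.0000 + 0.7975·5.2151] = 3.9560

3.96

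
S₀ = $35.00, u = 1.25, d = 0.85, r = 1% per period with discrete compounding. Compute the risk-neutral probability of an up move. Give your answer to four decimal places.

Risk-neutral probability p = (1 + 0.01 − 0.85)/(1.25 − 0.85) = 0.1600/0.4000 = 0.4000

p = 0.4000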